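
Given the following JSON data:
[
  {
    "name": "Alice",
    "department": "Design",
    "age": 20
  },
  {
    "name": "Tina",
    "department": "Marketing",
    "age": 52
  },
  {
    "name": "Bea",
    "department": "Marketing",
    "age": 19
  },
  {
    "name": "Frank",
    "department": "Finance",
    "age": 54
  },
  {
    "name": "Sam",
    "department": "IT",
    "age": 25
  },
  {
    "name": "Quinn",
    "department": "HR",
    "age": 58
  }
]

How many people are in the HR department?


Scanning records for department = HR
  Record 5: Quinn
Count: 1

ANSWER: 1


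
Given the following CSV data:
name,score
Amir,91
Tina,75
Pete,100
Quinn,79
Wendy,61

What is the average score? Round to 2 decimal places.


Scores: 91, 75, 100, 79, 61
Sum = 406
Count = 5
Average = 406 / 5 = 81.20

ANSWER: 81.20


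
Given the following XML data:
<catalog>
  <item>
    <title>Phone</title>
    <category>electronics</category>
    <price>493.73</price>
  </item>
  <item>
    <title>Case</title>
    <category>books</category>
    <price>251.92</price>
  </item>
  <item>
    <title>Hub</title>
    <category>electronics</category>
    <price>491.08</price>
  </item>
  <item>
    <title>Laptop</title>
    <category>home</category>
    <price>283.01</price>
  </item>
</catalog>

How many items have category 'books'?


Scanning <item> elements for <category>books</category>:
  Item 2: Case -> MATCH
Count: 1

ANSWER: 1


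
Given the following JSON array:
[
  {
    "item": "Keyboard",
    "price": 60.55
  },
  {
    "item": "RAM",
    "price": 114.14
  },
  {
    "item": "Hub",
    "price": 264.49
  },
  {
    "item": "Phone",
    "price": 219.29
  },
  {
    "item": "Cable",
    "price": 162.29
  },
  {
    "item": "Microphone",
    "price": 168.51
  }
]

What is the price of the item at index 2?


Array index 2 -> Hub
price = 264.49

ANSWER: 264.49


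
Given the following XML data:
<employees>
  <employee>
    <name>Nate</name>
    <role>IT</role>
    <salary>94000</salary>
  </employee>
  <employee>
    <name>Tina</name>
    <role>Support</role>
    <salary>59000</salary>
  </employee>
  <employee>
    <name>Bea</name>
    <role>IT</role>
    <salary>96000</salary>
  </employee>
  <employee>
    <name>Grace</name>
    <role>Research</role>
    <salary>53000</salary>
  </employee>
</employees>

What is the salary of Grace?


Searching for <employee> with <name>Grace</name>
Found at position 4
<salary>53000</salary>

ANSWER: 53000


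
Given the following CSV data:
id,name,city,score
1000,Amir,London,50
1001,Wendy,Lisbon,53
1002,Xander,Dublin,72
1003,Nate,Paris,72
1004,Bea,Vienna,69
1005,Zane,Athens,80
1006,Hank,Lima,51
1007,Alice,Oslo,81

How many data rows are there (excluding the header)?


Counting rows (excluding header):
Header: id,name,city,score
Data rows: 8

ANSWER: 8


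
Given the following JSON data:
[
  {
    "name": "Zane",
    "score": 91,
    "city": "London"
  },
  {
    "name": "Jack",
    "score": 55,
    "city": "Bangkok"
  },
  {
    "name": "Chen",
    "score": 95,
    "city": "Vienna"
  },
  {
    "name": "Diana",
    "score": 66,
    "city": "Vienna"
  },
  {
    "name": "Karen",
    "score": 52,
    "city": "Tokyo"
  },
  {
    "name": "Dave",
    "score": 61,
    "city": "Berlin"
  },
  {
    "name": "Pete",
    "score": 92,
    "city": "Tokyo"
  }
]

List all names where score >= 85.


Filtering records where score >= 85:
  Zane (score=91) -> YES
  Jack (score=55) -> no
  Chen (score=95) -> YES
  Diana (score=66) -> no
  Karen (score=52) -> no
  Dave (score=61) -> no
  Pete (score=92) -> YES


ANSWER: Zane, Chen, Pete


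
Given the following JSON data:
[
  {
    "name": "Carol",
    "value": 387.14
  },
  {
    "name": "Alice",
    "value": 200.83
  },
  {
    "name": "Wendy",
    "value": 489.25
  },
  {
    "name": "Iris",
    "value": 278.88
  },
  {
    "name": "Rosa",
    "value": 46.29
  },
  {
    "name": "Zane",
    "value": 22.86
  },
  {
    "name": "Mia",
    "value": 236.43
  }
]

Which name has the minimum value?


Comparing values:
  Carol: 387.14
  Alice: 200.83
  Wendy: 489.25
  Iris: 278.88
  Rosa: 46.29
  Zane: 22.86
  Mia: 236.43
Minimum: Zane (22.86)

ANSWER: Zane


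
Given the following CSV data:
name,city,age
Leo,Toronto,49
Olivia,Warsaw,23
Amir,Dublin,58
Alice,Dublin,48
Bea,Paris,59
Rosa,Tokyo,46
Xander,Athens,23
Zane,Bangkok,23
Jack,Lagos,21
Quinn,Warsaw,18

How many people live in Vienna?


Scanning city column for 'Vienna':
Total matches: 0

ANSWER: 0


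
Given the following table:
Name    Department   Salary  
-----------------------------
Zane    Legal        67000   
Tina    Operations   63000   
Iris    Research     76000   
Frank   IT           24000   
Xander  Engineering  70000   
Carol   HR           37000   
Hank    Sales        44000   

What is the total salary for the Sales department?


Sales department members:
  Hank: 44000
Total = 44000 = 44000

ANSWER: 44000


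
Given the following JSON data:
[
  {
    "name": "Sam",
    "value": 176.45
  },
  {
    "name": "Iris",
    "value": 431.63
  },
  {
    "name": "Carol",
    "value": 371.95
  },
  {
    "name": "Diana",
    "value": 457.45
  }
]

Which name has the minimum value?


Comparing values:
  Sam: 176.45
  Iris: 431.63
  Carol: 371.95
  Diana: 457.45
Minimum: Sam (176.45)

ANSWER: Sam


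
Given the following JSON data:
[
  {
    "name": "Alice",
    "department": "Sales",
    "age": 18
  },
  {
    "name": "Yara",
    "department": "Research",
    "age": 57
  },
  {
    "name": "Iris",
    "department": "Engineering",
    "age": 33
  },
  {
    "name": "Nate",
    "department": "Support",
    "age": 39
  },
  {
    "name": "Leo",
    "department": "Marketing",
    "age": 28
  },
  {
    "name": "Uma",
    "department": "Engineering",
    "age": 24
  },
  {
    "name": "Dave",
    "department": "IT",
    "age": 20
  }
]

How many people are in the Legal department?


Scanning records for department = Legal
  No matches found
Count: 0

ANSWER: 0


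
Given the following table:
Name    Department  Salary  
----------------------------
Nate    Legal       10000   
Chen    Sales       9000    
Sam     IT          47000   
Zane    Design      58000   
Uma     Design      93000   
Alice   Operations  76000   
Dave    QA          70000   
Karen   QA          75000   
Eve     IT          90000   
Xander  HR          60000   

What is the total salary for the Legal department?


Legal department members:
  Nate: 10000
Total = 10000 = 10000

ANSWER: 10000


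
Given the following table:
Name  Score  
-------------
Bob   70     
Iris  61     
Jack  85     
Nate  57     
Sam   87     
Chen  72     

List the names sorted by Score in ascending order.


Sorting by Score (ascending):
  Nate: 57
  Iris: 61
  Bob: 70
  Chen: 72
  Jack: 85
  Sam: 87


ANSWER: Nate, Iris, Bob, Chen, Jack, Sam


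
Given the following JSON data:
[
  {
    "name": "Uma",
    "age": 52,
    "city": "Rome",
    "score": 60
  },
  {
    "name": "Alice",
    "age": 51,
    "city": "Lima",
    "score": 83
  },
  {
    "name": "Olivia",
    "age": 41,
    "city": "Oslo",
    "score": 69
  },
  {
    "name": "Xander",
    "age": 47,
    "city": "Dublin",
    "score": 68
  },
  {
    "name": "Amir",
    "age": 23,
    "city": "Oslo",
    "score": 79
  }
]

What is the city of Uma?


Looking up record where name = Uma
Record index: 0
Field 'city' = Rome

ANSWER: Rome


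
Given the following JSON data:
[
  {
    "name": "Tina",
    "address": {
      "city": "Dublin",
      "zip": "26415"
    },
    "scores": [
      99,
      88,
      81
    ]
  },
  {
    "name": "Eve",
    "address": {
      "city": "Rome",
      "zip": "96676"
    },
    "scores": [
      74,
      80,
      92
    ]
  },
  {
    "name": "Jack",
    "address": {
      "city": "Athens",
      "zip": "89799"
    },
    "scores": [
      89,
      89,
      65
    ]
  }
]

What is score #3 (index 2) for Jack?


Path: records[2].scores[2]
Value: 65

ANSWER: 65


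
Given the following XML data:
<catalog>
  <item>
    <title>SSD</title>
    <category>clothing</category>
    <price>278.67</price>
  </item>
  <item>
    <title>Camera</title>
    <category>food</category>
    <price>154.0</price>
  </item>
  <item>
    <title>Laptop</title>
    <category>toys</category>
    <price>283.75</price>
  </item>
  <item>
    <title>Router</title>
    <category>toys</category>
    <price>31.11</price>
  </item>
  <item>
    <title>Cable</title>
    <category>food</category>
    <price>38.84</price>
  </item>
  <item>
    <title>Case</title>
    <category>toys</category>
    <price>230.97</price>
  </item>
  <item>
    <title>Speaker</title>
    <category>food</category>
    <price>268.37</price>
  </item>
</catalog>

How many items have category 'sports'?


Scanning <item> elements for <category>sports</category>:
Count: 0

ANSWER: 0


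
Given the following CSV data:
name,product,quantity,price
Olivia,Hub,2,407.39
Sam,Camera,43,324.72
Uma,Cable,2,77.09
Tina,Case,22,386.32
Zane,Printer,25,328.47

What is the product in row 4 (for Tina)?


Row 4: Tina
Column 'product' = Case

ANSWER: Case


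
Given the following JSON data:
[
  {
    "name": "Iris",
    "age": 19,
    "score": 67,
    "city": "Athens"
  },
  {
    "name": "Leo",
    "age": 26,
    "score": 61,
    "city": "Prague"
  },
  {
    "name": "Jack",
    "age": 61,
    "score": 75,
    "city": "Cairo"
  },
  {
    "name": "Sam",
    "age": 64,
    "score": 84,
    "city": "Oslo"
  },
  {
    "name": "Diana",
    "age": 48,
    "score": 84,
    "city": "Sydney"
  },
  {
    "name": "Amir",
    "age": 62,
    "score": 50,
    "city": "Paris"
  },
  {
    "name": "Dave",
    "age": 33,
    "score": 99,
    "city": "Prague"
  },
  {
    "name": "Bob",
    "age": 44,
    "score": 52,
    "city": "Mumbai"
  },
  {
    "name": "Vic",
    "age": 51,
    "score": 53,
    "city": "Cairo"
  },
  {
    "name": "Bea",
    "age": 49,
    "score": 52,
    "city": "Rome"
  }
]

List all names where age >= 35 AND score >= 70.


Checking both conditions:
  Iris (age=19, score=67) -> no
  Leo (age=26, score=61) -> no
  Jack (age=61, score=75) -> YES
  Sam (age=64, score=84) -> YES
  Diana (age=48, score=84) -> YES
  Amir (age=62, score=50) -> no
  Dave (age=33, score=99) -> no
  Bob (age=44, score=52) -> no
  Vic (age=51, score=53) -> no
  Bea (age=49, score=52) -> no


ANSWER: Jack, Sam, Diana


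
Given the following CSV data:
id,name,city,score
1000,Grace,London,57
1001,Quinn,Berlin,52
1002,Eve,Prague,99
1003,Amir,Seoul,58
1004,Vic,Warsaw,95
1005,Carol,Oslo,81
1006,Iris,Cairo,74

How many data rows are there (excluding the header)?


Counting rows (excluding header):
Header: id,name,city,score
Data rows: 7

ANSWER: 7


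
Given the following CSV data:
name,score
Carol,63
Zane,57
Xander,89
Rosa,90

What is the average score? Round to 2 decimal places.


Scores: 63, 57, 89, 90
Sum = 299
Count = 4
Average = 299 / 4 = 74.75

ANSWER: 74.75


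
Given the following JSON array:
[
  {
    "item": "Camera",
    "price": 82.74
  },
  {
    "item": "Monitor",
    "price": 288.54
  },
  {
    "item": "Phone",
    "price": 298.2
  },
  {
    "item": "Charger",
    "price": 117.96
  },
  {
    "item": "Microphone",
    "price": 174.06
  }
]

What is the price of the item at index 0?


Array index 0 -> Camera
price = 82.74

ANSWER: 82.74


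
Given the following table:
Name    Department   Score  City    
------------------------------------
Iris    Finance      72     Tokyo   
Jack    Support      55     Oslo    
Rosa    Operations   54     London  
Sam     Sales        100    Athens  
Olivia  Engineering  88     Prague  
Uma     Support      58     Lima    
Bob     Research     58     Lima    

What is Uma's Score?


Row 6: Uma
Score = 58

ANSWER: 58


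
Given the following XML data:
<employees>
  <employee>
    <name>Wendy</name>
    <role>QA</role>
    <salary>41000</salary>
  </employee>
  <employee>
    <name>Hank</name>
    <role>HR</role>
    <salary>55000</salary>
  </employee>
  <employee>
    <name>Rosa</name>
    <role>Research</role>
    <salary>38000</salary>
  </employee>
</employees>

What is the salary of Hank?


Searching for <employee> with <name>Hank</name>
Found at position 2
<salary>55000</salary>

ANSWER: 55000


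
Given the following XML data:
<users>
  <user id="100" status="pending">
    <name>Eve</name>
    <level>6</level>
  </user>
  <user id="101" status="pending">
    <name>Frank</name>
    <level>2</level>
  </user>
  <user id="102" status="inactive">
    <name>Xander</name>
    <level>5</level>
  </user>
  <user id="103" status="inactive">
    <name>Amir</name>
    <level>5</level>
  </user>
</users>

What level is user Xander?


Finding user: Xander
<level>5</level>

ANSWER: 5


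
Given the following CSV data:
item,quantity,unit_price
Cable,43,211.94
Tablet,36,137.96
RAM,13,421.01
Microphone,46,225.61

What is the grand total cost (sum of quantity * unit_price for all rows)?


Computing row totals:
  Cable: 43 * 211.94 = 9113.42
  Tablet: 36 * 137.96 = 4966.56
  RAM: 13 * 421.01 = 5473.13
  Microphone: 46 * 225.61 = 10378.06
Grand total = 9113.42 + 4966.56 + 5473.13 + 10378.06 = 29931.17

ANSWER: 29931.17


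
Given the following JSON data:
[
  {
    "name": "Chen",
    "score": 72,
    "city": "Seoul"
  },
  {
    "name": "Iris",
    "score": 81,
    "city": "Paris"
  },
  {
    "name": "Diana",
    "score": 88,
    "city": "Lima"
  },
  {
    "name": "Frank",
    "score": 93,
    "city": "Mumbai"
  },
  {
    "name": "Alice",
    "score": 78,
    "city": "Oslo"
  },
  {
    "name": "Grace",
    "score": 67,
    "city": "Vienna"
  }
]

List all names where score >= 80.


Filtering records where score >= 80:
  Chen (score=72) -> no
  Iris (score=81) -> YES
  Diana (score=88) -> YES
  Frank (score=93) -> YES
  Alice (score=78) -> no
  Grace (score=67) -> no


ANSWER: Iris, Diana, Frank


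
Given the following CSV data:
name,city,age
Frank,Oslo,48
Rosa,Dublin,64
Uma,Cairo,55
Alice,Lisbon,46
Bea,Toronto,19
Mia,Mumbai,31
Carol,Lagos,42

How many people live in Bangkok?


Scanning city column for 'Bangkok':
Total matches: 0

ANSWER: 0


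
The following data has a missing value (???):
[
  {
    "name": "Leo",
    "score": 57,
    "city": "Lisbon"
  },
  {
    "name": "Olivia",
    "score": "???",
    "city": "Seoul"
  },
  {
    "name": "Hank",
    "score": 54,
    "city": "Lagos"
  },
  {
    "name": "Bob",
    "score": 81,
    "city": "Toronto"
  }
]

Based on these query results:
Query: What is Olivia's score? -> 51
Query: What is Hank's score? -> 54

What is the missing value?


The missing value is Olivia's score
From query: Olivia's score = 51

ANSWER: 51


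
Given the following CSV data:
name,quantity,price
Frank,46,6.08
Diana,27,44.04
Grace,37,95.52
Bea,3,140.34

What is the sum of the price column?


Values in 'price' column:
  Row 1: 6.08
  Row 2: 44.04
  Row 3: 95.52
  Row 4: 140.34
Sum = 6.08 + 44.04 + 95.52 + 140.34 = 285.98

ANSWER: 285.98


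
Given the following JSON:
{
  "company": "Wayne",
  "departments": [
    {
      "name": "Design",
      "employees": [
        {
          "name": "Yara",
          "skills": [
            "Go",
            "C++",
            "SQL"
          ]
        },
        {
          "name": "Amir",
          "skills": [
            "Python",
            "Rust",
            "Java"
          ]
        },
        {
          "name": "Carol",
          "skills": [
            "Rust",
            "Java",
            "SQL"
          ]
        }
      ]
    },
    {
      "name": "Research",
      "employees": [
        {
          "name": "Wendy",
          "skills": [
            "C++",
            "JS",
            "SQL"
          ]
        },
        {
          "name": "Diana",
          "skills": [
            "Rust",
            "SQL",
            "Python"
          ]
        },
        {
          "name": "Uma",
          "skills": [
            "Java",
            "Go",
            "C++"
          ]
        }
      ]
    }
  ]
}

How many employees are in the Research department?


Path: departments[1].employees
Count: 3

ANSWER: 3


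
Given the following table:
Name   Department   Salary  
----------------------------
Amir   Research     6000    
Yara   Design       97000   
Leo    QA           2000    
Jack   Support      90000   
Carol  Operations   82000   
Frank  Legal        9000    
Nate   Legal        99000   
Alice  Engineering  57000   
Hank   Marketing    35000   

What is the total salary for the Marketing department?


Marketing department members:
  Hank: 35000
Total = 35000 = 35000

ANSWER: 35000


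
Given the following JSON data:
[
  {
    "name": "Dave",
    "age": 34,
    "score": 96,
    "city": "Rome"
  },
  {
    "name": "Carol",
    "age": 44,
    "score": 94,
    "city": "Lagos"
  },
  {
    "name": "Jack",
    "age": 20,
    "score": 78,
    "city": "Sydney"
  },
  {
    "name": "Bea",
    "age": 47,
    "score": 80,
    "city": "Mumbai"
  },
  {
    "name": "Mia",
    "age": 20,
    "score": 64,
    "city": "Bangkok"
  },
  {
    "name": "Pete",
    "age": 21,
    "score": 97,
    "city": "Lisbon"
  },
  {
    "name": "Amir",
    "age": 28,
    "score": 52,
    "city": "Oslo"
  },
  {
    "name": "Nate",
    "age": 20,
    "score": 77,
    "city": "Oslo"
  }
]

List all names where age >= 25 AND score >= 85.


Checking both conditions:
  Dave (age=34, score=96) -> YES
  Carol (age=44, score=94) -> YES
  Jack (age=20, score=78) -> no
  Bea (age=47, score=80) -> no
  Mia (age=20, score=64) -> no
  Pete (age=21, score=97) -> no
  Amir (age=28, score=52) -> no
  Nate (age=20, score=77) -> no


ANSWER: Dave, Carol


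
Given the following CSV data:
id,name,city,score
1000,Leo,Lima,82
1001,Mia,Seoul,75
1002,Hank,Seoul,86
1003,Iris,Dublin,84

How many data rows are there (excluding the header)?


Counting rows (excluding header):
Header: id,name,city,score
Data rows: 4

ANSWER: 4


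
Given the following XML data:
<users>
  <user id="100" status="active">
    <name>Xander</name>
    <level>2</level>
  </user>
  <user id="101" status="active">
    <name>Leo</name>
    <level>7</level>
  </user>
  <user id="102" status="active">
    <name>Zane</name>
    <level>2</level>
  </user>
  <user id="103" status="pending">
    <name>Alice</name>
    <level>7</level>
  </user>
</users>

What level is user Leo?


Finding user: Leo
<level>7</level>

ANSWER: 7


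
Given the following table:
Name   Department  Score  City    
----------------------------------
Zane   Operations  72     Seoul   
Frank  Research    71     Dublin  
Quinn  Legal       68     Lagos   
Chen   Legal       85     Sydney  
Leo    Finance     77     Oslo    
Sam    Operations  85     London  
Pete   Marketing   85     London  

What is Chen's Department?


Row 4: Chen
Department = Legal

ANSWER: Legal


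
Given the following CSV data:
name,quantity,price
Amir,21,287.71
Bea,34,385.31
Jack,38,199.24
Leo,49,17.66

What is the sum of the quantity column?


Values in 'quantity' column:
  Row 1: 21
  Row 2: 34
  Row 3: 38
  Row 4: 49
Sum = 21 + 34 + 38 + 49 = 142

ANSWER: 142


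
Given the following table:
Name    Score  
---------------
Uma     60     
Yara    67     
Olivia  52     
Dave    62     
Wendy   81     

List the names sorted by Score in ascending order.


Sorting by Score (ascending):
  Olivia: 52
  Uma: 60
  Dave: 62
  Yara: 67
  Wendy: 81


ANSWER: Olivia, Uma, Dave, Yara, Wendy


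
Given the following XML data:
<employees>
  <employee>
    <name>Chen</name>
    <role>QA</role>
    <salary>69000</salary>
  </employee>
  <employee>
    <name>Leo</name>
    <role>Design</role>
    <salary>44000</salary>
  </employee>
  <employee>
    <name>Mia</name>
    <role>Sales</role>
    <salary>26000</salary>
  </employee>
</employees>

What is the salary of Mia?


Searching for <employee> with <name>Mia</name>
Found at position 3
<salary>26000</salary>

ANSWER: 26000


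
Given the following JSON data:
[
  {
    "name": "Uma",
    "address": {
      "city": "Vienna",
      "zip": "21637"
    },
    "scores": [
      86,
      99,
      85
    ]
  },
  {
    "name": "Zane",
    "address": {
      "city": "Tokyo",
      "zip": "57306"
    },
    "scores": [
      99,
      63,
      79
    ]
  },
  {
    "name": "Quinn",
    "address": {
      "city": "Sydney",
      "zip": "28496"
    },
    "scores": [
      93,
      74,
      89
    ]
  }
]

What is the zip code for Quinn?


Path: records[2].address.zip
Value: 28496

ANSWER: 28496


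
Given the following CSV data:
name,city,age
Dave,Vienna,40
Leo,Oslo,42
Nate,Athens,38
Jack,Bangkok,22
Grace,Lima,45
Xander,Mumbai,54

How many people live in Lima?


Scanning city column for 'Lima':
  Row 5: Grace -> MATCH
Total matches: 1

ANSWER: 1


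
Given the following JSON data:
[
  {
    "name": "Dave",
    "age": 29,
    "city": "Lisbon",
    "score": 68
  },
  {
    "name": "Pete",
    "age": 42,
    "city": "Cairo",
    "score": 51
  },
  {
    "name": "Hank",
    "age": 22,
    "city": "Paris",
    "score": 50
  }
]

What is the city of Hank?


Looking up record where name = Hank
Record index: 2
Field 'city' = Paris

ANSWER: Paris


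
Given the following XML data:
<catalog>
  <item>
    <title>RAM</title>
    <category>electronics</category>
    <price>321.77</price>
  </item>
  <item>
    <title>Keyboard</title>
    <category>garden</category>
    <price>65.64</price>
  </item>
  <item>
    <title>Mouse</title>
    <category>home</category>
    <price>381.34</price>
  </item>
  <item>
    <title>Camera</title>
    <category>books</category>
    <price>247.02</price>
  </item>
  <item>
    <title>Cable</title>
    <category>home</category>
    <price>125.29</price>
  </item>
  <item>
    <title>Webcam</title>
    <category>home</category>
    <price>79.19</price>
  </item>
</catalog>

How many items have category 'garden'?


Scanning <item> elements for <category>garden</category>:
  Item 2: Keyboard -> MATCH
Count: 1

ANSWER: 1


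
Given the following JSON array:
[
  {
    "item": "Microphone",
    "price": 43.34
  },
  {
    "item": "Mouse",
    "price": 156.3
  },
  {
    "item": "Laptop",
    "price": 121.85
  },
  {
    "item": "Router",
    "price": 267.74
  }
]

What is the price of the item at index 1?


Array index 1 -> Mouse
price = 156.3

ANSWER: 156.3


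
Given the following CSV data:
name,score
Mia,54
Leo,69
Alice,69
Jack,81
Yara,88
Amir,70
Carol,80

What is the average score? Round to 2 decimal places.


Scores: 54, 69, 69, 81, 88, 70, 80
Sum = 511
Count = 7
Average = 511 / 7 = 73.00

ANSWER: 73.00


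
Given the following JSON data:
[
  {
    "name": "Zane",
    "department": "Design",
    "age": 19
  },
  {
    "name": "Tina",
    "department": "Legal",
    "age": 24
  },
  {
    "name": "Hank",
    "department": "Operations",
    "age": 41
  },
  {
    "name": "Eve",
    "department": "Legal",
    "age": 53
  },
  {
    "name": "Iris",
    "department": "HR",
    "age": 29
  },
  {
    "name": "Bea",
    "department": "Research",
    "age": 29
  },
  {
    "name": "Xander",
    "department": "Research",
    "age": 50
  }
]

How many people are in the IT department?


Scanning records for department = IT
  No matches found
Count: 0

ANSWER: 0


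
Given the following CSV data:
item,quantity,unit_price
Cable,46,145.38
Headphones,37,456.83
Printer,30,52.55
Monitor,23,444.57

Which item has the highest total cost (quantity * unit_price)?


Computing row totals:
  Cable: 6687.48
  Headphones: 16902.71
  Printer: 1576.5
  Monitor: 10225.11
Maximum: Headphones (16902.71)

ANSWER: Headphones


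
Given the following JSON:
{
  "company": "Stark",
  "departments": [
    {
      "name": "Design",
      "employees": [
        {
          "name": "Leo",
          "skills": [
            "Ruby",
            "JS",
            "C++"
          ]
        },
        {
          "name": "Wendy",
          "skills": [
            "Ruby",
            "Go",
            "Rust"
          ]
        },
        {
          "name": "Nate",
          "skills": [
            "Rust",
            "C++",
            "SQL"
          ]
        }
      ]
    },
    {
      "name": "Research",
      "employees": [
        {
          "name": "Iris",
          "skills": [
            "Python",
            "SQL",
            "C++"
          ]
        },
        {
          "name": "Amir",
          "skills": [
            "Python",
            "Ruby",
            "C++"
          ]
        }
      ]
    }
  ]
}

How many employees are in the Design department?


Path: departments[0].employees
Count: 3

ANSWER: 3


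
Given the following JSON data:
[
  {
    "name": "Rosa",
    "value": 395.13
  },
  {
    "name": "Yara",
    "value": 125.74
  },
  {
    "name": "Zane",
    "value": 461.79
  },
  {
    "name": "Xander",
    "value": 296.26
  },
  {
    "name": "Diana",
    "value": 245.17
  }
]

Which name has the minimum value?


Comparing values:
  Rosa: 395.13
  Yara: 125.74
  Zane: 461.79
  Xander: 296.26
  Diana: 245.17
Minimum: Yara (125.74)

ANSWER: Yara


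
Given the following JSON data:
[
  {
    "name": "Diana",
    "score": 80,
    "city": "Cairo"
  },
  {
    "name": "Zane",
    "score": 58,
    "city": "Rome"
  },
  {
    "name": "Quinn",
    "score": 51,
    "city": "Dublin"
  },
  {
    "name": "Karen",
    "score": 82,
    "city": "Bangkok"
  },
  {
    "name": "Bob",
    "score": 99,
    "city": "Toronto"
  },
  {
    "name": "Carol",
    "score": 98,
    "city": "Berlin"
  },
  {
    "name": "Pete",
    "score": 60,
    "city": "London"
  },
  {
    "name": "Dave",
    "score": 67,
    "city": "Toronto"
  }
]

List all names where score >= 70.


Filtering records where score >= 70:
  Diana (score=80) -> YES
  Zane (score=58) -> no
  Quinn (score=51) -> no
  Karen (score=82) -> YES
  Bob (score=99) -> YES
  Carol (score=98) -> YES
  Pete (score=60) -> no
  Dave (score=67) -> no


ANSWER: Diana, Karen, Bob, Carol


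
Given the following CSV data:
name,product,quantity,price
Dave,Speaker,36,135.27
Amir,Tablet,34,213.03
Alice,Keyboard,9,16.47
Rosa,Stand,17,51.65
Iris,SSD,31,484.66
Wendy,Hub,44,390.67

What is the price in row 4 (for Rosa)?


Row 4: Rosa
Column 'price' = 51.65

ANSWER: 51.65


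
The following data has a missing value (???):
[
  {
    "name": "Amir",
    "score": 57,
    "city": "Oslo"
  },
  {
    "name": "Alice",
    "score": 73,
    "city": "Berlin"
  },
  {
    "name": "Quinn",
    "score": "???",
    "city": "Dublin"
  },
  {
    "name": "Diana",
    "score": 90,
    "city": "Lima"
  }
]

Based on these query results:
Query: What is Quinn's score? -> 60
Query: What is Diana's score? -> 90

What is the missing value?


The missing value is Quinn's score
From query: Quinn's score = 60

ANSWER: 60


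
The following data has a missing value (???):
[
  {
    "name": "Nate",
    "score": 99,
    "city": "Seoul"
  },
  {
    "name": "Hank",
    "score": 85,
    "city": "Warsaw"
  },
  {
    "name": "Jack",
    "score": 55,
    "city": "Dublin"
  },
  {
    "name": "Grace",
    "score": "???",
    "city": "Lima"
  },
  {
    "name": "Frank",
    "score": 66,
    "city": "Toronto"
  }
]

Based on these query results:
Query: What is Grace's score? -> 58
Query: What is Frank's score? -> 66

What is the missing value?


The missing value is Grace's score
From query: Grace's score = 58

ANSWER: 58


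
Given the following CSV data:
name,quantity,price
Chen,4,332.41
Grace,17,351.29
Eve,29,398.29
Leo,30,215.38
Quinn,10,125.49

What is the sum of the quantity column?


Values in 'quantity' column:
  Row 1: 4
  Row 2: 17
  Row 3: 29
  Row 4: 30
  Row 5: 10
Sum = 4 + 17 + 29 + 30 + 10 = 90

ANSWER: 90


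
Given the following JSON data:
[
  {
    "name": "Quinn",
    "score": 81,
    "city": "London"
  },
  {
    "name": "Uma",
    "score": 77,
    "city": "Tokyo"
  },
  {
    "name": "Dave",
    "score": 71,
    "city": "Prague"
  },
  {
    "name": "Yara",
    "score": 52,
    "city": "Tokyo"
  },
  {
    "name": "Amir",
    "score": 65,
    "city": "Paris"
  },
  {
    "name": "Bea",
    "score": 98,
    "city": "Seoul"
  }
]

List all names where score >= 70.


Filtering records where score >= 70:
  Quinn (score=81) -> YES
  Uma (score=77) -> YES
  Dave (score=71) -> YES
  Yara (score=52) -> no
  Amir (score=65) -> no
  Bea (score=98) -> YES


ANSWER: Quinn, Uma, Dave, Bea


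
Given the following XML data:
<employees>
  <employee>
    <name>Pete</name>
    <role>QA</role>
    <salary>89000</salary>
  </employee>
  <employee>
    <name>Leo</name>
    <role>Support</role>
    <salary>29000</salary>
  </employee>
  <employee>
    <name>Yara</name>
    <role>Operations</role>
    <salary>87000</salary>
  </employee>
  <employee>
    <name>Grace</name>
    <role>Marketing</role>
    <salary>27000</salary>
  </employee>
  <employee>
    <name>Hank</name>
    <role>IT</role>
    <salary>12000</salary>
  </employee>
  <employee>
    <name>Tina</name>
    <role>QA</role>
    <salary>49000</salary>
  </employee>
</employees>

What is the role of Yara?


Searching for <employee> with <name>Yara</name>
Found at position 3
<role>Operations</role>

ANSWER: Operations


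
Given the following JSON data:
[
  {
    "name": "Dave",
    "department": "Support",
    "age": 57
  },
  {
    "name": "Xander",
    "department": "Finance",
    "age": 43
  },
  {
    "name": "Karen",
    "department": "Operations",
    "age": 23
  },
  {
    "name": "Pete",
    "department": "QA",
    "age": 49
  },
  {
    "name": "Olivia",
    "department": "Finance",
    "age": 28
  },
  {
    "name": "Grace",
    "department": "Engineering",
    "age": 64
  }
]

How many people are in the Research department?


Scanning records for department = Research
  No matches found
Count: 0

ANSWER: 0


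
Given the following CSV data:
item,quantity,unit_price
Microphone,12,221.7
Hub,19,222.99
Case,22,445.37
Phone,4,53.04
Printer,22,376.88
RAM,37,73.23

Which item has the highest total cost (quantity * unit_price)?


Computing row totals:
  Microphone: 2660.4
  Hub: 4236.81
  Case: 9798.14
  Phone: 212.16
  Printer: 8291.36
  RAM: 2709.51
Maximum: Case (9798.14)

ANSWER: Case


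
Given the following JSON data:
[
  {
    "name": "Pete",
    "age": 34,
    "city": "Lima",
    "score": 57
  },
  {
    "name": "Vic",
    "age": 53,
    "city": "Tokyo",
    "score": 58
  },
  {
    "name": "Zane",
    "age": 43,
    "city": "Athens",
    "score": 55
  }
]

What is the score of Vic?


Looking up record where name = Vic
Record index: 1
Field 'score' = 58

ANSWER: 58


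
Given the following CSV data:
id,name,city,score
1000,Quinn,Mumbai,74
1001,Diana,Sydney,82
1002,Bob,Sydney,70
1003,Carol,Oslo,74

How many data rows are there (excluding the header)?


Counting rows (excluding header):
Header: id,name,city,score
Data rows: 4

ANSWER: 4


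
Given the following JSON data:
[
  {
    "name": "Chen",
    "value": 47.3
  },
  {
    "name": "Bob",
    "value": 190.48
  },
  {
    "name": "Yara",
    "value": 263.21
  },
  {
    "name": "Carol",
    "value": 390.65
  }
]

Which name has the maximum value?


Comparing values:
  Chen: 47.3
  Bob: 190.48
  Yara: 263.21
  Carol: 390.65
Maximum: Carol (390.65)

ANSWER: Carol


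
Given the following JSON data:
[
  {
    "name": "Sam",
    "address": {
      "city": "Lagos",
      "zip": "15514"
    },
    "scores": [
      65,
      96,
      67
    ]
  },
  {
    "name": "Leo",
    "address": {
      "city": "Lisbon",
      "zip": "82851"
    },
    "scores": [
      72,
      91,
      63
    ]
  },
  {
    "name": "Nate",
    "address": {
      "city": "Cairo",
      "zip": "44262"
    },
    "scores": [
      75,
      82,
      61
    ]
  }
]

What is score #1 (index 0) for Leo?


Path: records[1].scores[0]
Value: 72

ANSWER: 72


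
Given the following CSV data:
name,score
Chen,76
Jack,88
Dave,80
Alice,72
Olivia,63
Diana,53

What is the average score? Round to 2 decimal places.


Scores: 76, 88, 80, 72, 63, 53
Sum = 432
Count = 6
Average = 432 / 6 = 72.00

ANSWER: 72.00


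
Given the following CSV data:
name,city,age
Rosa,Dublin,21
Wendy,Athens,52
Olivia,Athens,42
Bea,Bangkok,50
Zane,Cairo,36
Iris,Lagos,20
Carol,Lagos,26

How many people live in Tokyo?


Scanning city column for 'Tokyo':
Total matches: 0

ANSWER: 0


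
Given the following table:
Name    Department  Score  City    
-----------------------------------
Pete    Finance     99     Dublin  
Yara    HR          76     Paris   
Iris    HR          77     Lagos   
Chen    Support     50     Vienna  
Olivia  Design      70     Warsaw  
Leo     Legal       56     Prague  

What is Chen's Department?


Row 4: Chen
Department = Support

ANSWER: Support


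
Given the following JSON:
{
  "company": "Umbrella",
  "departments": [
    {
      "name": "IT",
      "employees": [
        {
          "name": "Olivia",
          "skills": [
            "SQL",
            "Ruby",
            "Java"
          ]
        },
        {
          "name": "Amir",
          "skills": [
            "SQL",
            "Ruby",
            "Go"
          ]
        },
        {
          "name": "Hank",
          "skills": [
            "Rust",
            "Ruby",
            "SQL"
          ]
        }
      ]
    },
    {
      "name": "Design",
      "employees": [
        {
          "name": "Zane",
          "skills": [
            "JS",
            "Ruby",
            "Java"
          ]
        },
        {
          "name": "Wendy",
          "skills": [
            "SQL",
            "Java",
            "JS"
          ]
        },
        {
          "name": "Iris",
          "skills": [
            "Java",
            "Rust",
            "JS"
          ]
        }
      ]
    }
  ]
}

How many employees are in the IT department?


Path: departments[0].employees
Count: 3

ANSWER: 3


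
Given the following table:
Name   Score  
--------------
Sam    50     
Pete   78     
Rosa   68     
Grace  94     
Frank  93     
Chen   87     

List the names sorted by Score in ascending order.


Sorting by Score (ascending):
  Sam: 50
  Rosa: 68
  Pete: 78
  Chen: 87
  Frank: 93
  Grace: 94


ANSWER: Sam, Rosa, Pete, Chen, Frank, Grace


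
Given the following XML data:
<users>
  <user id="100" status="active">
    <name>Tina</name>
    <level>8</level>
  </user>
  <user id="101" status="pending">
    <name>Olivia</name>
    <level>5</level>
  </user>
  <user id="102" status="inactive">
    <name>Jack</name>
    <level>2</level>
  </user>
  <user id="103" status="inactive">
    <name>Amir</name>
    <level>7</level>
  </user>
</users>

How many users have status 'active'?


Counting users with status='active':
  Tina (id=100) -> MATCH
Count: 1

ANSWER: 1


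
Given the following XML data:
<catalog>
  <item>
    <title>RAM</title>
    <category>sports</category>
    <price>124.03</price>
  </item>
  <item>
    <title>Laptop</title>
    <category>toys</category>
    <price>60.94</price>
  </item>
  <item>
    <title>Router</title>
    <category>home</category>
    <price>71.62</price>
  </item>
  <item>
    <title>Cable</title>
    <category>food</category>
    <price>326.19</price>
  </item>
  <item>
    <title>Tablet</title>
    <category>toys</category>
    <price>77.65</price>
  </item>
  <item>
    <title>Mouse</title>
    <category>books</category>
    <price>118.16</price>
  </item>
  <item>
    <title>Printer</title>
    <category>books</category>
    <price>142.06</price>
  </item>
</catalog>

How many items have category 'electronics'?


Scanning <item> elements for <category>electronics</category>:
Count: 0

ANSWER: 0


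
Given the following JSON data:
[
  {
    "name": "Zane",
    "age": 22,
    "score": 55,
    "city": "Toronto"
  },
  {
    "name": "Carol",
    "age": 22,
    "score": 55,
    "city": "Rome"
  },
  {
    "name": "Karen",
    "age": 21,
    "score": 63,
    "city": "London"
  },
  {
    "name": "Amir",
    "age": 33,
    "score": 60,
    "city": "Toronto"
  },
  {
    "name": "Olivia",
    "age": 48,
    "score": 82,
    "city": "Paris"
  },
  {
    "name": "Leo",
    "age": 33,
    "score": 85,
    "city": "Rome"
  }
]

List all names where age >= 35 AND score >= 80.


Checking both conditions:
  Zane (age=22, score=55) -> no
  Carol (age=22, score=55) -> no
  Karen (age=21, score=63) -> no
  Amir (age=33, score=60) -> no
  Olivia (age=48, score=82) -> YES
  Leo (age=33, score=85) -> no


ANSWER: Olivia


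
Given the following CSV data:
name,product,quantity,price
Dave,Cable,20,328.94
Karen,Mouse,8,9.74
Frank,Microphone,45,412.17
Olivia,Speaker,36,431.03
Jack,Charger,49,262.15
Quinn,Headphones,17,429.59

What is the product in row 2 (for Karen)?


Row 2: Karen
Column 'product' = Mouse

ANSWER: Mouse


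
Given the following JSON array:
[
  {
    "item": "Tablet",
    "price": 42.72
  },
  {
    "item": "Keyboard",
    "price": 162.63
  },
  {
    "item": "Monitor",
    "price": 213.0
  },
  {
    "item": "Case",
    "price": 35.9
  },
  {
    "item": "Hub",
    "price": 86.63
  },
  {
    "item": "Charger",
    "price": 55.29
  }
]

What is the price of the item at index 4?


Array index 4 -> Hub
price = 86.63

ANSWER: 86.63


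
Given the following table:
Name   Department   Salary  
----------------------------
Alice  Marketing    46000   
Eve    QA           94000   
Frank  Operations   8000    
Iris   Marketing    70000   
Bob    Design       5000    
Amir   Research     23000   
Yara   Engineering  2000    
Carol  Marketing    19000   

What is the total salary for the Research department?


Research department members:
  Amir: 23000
Total = 23000 = 23000

ANSWER: 23000


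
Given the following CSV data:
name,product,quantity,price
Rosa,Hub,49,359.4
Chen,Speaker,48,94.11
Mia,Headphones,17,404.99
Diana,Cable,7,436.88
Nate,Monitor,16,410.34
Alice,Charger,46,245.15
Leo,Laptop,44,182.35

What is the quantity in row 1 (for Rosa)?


Row 1: Rosa
Column 'quantity' = 49

ANSWER: 49


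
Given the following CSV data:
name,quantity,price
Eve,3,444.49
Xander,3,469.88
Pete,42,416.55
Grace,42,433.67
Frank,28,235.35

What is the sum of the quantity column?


Values in 'quantity' column:
  Row 1: 3
  Row 2: 3
  Row 3: 42
  Row 4: 42
  Row 5: 28
Sum = 3 + 3 + 42 + 42 + 28 = 118

ANSWER: 118


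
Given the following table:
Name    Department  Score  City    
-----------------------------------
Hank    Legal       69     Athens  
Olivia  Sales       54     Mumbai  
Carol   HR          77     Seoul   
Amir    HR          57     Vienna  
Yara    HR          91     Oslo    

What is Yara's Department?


Row 5: Yara
Department = HR

ANSWER: HR


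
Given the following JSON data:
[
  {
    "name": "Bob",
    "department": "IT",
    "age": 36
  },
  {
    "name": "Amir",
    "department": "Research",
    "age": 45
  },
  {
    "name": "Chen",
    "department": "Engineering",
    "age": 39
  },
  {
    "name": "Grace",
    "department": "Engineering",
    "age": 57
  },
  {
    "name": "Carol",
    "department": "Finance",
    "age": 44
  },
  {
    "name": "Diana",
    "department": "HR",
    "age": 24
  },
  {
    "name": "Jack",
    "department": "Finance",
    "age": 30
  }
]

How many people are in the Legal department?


Scanning records for department = Legal
  No matches found
Count: 0

ANSWER: 0


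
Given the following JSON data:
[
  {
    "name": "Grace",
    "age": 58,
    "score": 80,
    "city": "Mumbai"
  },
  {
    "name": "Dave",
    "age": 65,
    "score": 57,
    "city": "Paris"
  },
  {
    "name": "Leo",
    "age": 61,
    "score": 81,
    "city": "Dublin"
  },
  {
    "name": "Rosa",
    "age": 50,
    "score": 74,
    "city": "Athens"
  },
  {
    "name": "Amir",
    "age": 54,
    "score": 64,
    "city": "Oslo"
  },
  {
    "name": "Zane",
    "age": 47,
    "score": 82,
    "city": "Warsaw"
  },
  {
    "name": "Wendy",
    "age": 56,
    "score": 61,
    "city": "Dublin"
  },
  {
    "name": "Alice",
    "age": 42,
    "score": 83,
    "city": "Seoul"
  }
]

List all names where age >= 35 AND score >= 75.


Checking both conditions:
  Grace (age=58, score=80) -> YES
  Dave (age=65, score=57) -> no
  Leo (age=61, score=81) -> YES
  Rosa (age=50, score=74) -> no
  Amir (age=54, score=64) -> no
  Zane (age=47, score=82) -> YES
  Wendy (age=56, score=61) -> no
  Alice (age=42, score=83) -> YES


ANSWER: Grace, Leo, Zane, Alice
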